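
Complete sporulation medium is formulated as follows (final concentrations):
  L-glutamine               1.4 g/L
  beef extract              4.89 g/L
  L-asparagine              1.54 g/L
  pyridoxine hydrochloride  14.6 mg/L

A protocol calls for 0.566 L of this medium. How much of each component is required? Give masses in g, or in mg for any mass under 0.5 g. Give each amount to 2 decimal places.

Working volume: 0.566 L.
L-glutamine: 1.4 g/L × 0.566 L = 0.79 g
beef extract: 4.89 g/L × 0.566 L = 2.77 g
L-asparagine: 1.54 g/L × 0.566 L = 0.87 g
pyridoxine hydrochloride: 14.6 mg/L × 0.566 L = 8.26 mg

L-glutamine 0.79 g; beef extract 2.77 g; L-asparagine 0.87 g; pyridoxine hydrochloride 8.26 mg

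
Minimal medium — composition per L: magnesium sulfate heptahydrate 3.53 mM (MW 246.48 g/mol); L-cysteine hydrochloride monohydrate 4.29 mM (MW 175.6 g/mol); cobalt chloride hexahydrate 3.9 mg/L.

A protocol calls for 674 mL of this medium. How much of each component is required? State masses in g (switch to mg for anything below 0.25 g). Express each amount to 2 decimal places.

Working volume: 674 mL = 0.674 L.
magnesium sulfate heptahydrate: 3.53 mmol/L × 246.48 g/mol × 0.674 L ÷ 1000 = 0.59 g
L-cysteine hydrochloride monohydrate: 4.29 mmol/L × 175.6 g/mol × 0.674 L ÷ 1000 = 0.51 g
cobalt chloride hexahydrate: 3.9 mg/L × 0.674 L = 2.63 mg

magnesium sulfate heptahydrate 0.59 g; L-cysteine hydrochloride monohydrate 0.51 g; cobalt chloride hexahydrate 2.63 mg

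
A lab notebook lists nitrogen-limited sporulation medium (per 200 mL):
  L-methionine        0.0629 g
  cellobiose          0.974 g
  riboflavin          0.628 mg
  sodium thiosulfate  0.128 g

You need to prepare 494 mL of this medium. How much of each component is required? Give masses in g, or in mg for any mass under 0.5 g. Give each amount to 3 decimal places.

Ratio of target to recipe volume: 494 / 200 = 2.47.
L-methionine: 0.0629 g × (494 mL / 200 mL) = 0.155363 g = 155.363 mg
cellobiose: 0.974 g × (494 mL / 200 mL) = 2.406 g
riboflavin: 0.628 mg × (494 mL / 200 mL) = 1.551 mg
sodium thiosulfate: 0.128 g × (494 mL / 200 mL) = 0.31616 g = 316.160 mg

L-methionine 155.363 mg; cellobiose 2.406 g; riboflavin 1.551 mg; sodium thiosulfate 316.160 mg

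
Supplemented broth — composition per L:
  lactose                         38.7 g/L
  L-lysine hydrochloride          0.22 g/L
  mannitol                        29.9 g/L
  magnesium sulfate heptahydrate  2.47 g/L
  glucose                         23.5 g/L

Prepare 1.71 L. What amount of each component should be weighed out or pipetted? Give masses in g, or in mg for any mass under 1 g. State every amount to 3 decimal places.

Working volume: 1.71 L.
lactose: 38.7 g/L × 1.71 L = 66.177 g
L-lysine hydrochloride: 0.22 g/L × 1.71 L = 0.3762 g = 376.200 mg
mannitol: 29.9 g/L × 1.71 L = 51.129 g
magnesium sulfate heptahydrate: 2.47 g/L × 1.71 L = 4.224 g
glucose: 23.5 g/L × 1.71 L = 40.185 g

lactose 66.177 g; L-lysine hydrochloride 376.200 mg; mannitol 51.129 g; magnesium sulfate heptahydrate 4.224 g; glucose 40.185 g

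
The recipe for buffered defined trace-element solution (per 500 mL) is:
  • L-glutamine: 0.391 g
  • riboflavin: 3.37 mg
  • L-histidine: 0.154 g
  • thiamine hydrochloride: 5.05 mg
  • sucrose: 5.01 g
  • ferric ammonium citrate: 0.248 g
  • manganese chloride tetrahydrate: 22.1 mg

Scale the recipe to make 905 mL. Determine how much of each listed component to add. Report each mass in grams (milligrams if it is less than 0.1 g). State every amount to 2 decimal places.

L-glutamine 0.71 g; riboflavin 6.10 mg; L-histidine 0.28 g; thiamine hydrochloride 9.14 mg; sucrose 9.07 g; ferric ammonium citrate 0.45 g; manganese chloride tetrahydrate 40.00 mg

Scale factor = 905 mL / 500 mL = 1.81.
L-glutamine: 0.391 g × (905 mL / 500 mL) = 0.71 g
riboflavin: 3.37 mg × (905 mL / 500 mL) = 6.10 mg
L-histidine: 0.154 g × (905 mL / 500 mL) = 0.28 g
thiamine hydrochloride: 5.05 mg × (905 mL / 500 mL) = 9.14 mg
sucrose: 5.01 g × (905 mL / 500 mL) = 9.07 g
ferric ammonium citrate: 0.248 g × (905 mL / 500 mL) = 0.45 g
manganese chloride tetrahydrate: 22.1 mg × (905 mL / 500 mL) = 40.00 mg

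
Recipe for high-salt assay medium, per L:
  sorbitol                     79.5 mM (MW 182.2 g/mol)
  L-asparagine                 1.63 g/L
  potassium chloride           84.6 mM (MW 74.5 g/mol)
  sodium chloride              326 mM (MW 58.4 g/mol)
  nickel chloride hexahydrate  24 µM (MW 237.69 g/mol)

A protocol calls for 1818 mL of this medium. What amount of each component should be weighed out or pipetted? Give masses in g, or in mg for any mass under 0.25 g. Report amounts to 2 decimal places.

sorbitol 26.33 g; L-asparagine 2.96 g; potassium chloride 11.46 g; sodium chloride 34.61 g; nickel chloride hexahydrate 10.37 mg

Scale factor relative to 1 L: 1.818.
sorbitol: 79.5 mmol/L × 182.2 g/mol × 1.818 L ÷ 1000 = 26.33 g
L-asparagine: 1.63 g/L × 1.818 L = 2.96 g
potassium chloride: 84.6 mmol/L × 74.5 g/mol × 1.818 L ÷ 1000 = 11.46 g
sodium chloride: 326 mmol/L × 58.4 g/mol × 1.818 L ÷ 1000 = 34.61 g
nickel chloride hexahydrate: 24 µmol/L × 237.69 g/mol × 1.818 L ÷ 1000 = 10.37 mg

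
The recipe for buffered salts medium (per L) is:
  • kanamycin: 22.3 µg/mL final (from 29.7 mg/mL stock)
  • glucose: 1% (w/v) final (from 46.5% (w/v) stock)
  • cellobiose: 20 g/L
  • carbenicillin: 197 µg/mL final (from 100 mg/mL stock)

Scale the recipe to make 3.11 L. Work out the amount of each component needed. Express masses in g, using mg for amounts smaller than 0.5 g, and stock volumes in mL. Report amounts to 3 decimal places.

Working volume: 3.11 L.
kanamycin: dilute stock: 22.3 µg/mL × 3110 mL ÷ 29700 µg/mL = 2.335 mL
glucose: V = C2·V2/C1 = 1% ÷ 46.5% × 3110 mL = 66.882 mL
cellobiose: 20 g/L × 3.11 L = 62.200 g
carbenicillin: V = C2·V2/C1 = 197 µg/mL × 3110 mL ÷ 100000 µg/mL = 6.127 mL

kanamycin 2.335 mL; glucose 66.882 mL; cellobiose 62.200 g; carbenicillin 6.127 mL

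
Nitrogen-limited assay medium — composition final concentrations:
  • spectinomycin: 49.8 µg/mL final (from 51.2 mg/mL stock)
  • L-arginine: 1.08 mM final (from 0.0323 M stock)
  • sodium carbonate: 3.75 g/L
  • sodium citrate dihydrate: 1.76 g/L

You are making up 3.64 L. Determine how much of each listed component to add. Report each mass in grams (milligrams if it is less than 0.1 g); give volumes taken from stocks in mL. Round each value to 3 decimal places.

Working volume: 3.64 L.
spectinomycin: C1V1 = C2V2 → 49.8 µg/mL × 3640 mL ÷ 51200 µg/mL = 3.540 mL
L-arginine: C1V1 = C2V2 → 1.08 mM × 3640 mL ÷ 32.3 mM = 121.709 mL
sodium carbonate: 3.75 g/L × 3.64 L = 13.650 g
sodium citrate dihydrate: 1.76 g/L × 3.64 L = 6.406 g

spectinomycin 3.540 mL; L-arginine 121.709 mL; sodium carbonate 13.650 g; sodium citrate dihydrate 6.406 g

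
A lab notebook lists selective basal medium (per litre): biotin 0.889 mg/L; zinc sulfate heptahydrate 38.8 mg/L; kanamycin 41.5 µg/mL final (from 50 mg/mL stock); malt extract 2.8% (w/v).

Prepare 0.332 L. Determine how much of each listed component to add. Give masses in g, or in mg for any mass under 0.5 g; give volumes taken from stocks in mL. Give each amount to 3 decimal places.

biotin 0.295 mg; zinc sulfate heptahydrate 12.882 mg; kanamycin 0.276 mL; malt extract 9.296 g

Working volume: 0.332 L.
biotin: 0.889 mg/L × 0.332 L = 0.295 mg
zinc sulfate heptahydrate: 38.8 mg/L × 0.332 L = 12.882 mg
kanamycin: dilute stock: 41.5 µg/mL × 332 mL ÷ 50000 µg/mL = 0.276 mL
malt extract: 2.8 g per 100 mL × 332 mL ÷ 100 = 9.296 g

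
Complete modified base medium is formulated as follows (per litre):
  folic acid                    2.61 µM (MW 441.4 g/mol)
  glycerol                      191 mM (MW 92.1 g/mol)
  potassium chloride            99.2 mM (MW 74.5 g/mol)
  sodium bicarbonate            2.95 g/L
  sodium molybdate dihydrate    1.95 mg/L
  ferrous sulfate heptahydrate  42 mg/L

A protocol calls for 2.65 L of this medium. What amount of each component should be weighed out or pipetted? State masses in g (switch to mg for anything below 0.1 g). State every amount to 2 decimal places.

folic acid 3.05 mg; glycerol 46.62 g; potassium chloride 19.58 g; sodium bicarbonate 7.82 g; sodium molybdate dihydrate 5.17 mg; ferrous sulfate heptahydrate 0.11 g

Working volume: 2.65 L.
folic acid: 2.61 µmol/L × 441.4 g/mol × 2.65 L ÷ 1000 = 3.05 mg
glycerol: 191 mmol/L × 92.1 g/mol × 2.65 L ÷ 1000 = 46.62 g
potassium chloride: 99.2 mmol/L × 74.5 g/mol × 2.65 L ÷ 1000 = 19.58 g
sodium bicarbonate: 2.95 g/L × 2.65 L = 7.82 g
sodium molybdate dihydrate: 1.95 mg/L × 2.65 L = 5.17 mg
ferrous sulfate heptahydrate: 42 mg/L × 2.65 L = 111.3 mg = 0.11 g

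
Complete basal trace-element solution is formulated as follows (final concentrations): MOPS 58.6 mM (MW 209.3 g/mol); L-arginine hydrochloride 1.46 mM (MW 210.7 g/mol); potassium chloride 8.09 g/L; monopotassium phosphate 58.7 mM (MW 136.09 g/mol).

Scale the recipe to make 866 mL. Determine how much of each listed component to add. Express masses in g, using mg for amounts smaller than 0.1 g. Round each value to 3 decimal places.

Working volume: 866 mL = 0.866 L.
MOPS: 58.6 mmol/L × 209.3 g/mol × 0.866 L ÷ 1000 = 10.621 g
L-arginine hydrochloride: 1.46 mmol/L × 210.7 g/mol × 0.866 L ÷ 1000 = 0.266 g
potassium chloride: 8.09 g/L × 0.866 L = 7.006 g
monopotassium phosphate: 58.7 mmol/L × 136.09 g/mol × 0.866 L ÷ 1000 = 6.918 g

MOPS 10.621 g; L-arginine hydrochloride 0.266 g; potassium chloride 7.006 g; monopotassium phosphate 6.918 g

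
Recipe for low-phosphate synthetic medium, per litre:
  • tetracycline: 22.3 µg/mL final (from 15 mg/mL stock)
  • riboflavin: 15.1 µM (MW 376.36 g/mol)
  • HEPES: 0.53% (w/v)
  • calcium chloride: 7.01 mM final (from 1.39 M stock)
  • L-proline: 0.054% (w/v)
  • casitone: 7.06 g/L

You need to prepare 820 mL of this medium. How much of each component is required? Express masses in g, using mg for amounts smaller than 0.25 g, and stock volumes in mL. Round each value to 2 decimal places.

Scale factor relative to 1 L: 0.82.
tetracycline: V = C2·V2/C1 = 22.3 µg/mL × 820 mL ÷ 15000 µg/mL = 1.22 mL
riboflavin: 15.1 µmol/L × 376.36 g/mol × 0.82 L ÷ 1000 = 4.66 mg
HEPES: 0.53 g per 100 mL × 820 mL ÷ 100 = 4.35 g
calcium chloride: V = C2·V2/C1 = 7.01 mM × 820 mL ÷ 1390 mM = 4.14 mL
L-proline: 0.054 g per 100 mL × 820 mL ÷ 100 = 0.44 g
casitone: 7.06 g/L × 0.82 L = 5.79 g

tetracycline 1.22 mL; riboflavin 4.66 mg; HEPES 4.35 g; calcium chloride 4.14 mL; L-proline 0.44 g; casitone 5.79 g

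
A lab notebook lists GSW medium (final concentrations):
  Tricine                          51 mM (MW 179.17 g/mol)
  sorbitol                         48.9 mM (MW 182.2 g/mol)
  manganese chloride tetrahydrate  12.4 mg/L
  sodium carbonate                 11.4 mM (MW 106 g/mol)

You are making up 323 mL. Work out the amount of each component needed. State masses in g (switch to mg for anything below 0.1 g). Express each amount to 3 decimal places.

Working volume: 323 mL = 0.323 L.
Tricine: 51 mmol/L × 179.17 g/mol × 0.323 L ÷ 1000 = 2.951 g
sorbitol: 48.9 mmol/L × 182.2 g/mol × 0.323 L ÷ 1000 = 2.878 g
manganese chloride tetrahydrate: 12.4 mg/L × 0.323 L = 4.005 mg
sodium carbonate: 11.4 mmol/L × 106 g/mol × 0.323 L ÷ 1000 = 0.390 g

Tricine 2.951 g; sorbitol 2.878 g; manganese chloride tetrahydrate 4.005 mg; sodium carbonate 0.390 g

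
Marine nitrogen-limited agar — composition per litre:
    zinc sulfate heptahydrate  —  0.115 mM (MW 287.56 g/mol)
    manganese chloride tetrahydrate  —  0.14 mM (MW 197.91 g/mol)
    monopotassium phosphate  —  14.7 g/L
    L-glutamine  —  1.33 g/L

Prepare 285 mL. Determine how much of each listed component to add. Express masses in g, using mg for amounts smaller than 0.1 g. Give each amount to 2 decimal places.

zinc sulfate heptahydrate 9.42 mg; manganese chloride tetrahydrate 7.90 mg; monopotassium phosphate 4.19 g; L-glutamine 0.38 g

Working volume: 285 mL = 0.285 L.
zinc sulfate heptahydrate: 0.115 mmol/L × 287.56 mg/mmol × 0.285 L = 9.42 mg
manganese chloride tetrahydrate: 0.14 mmol/L × 197.91 mg/mmol × 0.285 L = 7.90 mg
monopotassium phosphate: 14.7 g/L × 0.285 L = 4.19 g
L-glutamine: 1.33 g/L × 0.285 L = 0.38 g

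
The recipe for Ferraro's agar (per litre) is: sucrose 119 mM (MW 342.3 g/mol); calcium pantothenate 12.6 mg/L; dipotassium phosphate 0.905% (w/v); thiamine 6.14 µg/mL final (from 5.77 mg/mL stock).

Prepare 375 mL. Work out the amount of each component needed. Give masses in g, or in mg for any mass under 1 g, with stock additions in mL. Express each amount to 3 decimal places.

Target volume = 375 mL = 0.375 L.
sucrose: 119 mmol/L × 342.3 g/mol × 0.375 L ÷ 1000 = 15.275 g
calcium pantothenate: 12.6 mg/L × 0.375 L = 4.725 mg
dipotassium phosphate: 0.905 g per 100 mL × 375 mL ÷ 100 = 3.394 g
thiamine: V = C2·V2/C1 = 6.14 µg/mL × 375 mL ÷ 5770 µg/mL = 0.399 mL

sucrose 15.275 g; calcium pantothenate 4.725 mg; dipotassium phosphate 3.394 g; thiamine 0.399 mL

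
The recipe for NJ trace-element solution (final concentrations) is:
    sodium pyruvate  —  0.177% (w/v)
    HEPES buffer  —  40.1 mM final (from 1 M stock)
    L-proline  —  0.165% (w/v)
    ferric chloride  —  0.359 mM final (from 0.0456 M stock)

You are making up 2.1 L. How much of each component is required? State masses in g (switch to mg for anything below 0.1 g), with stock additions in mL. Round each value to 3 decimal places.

sodium pyruvate 3.717 g; HEPES buffer 84.210 mL; L-proline 3.465 g; ferric chloride 16.533 mL

Scale factor relative to 1 L: 2.1.
sodium pyruvate: 0.177 g per 100 mL × 2100 mL ÷ 100 = 3.717 g
HEPES buffer: V = C2·V2/C1 = 40.1 mM × 2100 mL ÷ 1000 mM = 84.210 mL
L-proline: 0.165% w/v = 1.65 g/L → 1.65 × 2.1 L = 3.465 g
ferric chloride: V = C2·V2/C1 = 0.359 mM × 2100 mL ÷ 45.6 mM = 16.533 mL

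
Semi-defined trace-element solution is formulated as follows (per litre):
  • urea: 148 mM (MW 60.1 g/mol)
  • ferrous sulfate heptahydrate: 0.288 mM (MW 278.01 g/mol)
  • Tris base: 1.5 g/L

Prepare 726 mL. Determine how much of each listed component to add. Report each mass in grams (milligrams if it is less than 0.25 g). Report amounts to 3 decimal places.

urea 6.458 g; ferrous sulfate heptahydrate 58.129 mg; Tris base 1.089 g

Working volume: 726 mL = 0.726 L.
urea: 148 mmol/L × 60.1 g/mol × 0.726 L ÷ 1000 = 6.458 g
ferrous sulfate heptahydrate: 0.288 mmol/L × 278.01 mg/mmol × 0.726 L = 58.129 mg
Tris base: 1.5 g/L × 0.726 L = 1.089 g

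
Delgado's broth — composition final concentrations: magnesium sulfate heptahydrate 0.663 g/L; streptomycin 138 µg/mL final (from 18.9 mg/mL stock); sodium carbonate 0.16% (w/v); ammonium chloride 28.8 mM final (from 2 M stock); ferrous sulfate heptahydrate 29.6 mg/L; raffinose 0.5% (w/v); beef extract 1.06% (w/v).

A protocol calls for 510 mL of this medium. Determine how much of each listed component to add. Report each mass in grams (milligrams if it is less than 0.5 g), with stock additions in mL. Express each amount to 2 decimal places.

magnesium sulfate heptahydrate 338.13 mg; streptomycin 3.72 mL; sodium carbonate 0.82 g; ammonium chloride 7.34 mL; ferrous sulfate heptahydrate 15.10 mg; raffinose 2.55 g; beef extract 5.41 g

Working volume: 510 mL = 0.51 L.
magnesium sulfate heptahydrate: 0.663 g/L × 0.51 L = 0.33813 g = 338.13 mg
streptomycin: C1V1 = C2V2 → 138 µg/mL × 510 mL ÷ 18900 µg/mL = 3.72 mL
sodium carbonate: 0.16% w/v = 1.6 g/L → 1.6 × 0.51 L = 0.82 g
ammonium chloride: V = C2·V2/C1 = 28.8 mM × 510 mL ÷ 2000 mM = 7.34 mL
ferrous sulfate heptahydrate: 29.6 mg/L × 0.51 L = 15.10 mg
raffinose: 0.5 g per 100 mL × 510 mL ÷ 100 = 2.55 g
beef extract: 1.06 g per 100 mL × 510 mL ÷ 100 = 5.41 g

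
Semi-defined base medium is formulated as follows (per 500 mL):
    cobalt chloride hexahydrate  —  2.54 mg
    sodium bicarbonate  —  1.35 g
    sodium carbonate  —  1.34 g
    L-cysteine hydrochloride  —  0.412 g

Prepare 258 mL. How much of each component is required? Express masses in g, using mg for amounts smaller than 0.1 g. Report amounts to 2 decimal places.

Ratio of target to recipe volume: 258 / 500 = 0.516.
cobalt chloride hexahydrate: 2.54 mg × (258 mL / 500 mL) = 1.31 mg
sodium bicarbonate: 1.35 g × (258 mL / 500 mL) = 0.70 g
sodium carbonate: 1.34 g × (258 mL / 500 mL) = 0.69 g
L-cysteine hydrochloride: 0.412 g × (258 mL / 500 mL) = 0.21 g

cobalt chloride hexahydrate 1.31 mg; sodium bicarbonate 0.70 g; sodium carbonate 0.69 g; L-cysteine hydrochloride 0.21 g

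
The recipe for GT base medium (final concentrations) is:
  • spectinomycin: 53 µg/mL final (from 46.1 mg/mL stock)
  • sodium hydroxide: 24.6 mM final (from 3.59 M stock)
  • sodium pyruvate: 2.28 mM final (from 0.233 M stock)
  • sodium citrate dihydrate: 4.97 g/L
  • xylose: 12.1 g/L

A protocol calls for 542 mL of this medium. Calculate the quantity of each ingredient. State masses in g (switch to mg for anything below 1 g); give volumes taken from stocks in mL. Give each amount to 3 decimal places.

Working volume: 542 mL = 0.542 L.
spectinomycin: C1V1 = C2V2 → 53 µg/mL × 542 mL ÷ 46100 µg/mL = 0.623 mL
sodium hydroxide: dilute stock: 24.6 mM × 542 mL ÷ 3590 mM = 3.714 mL
sodium pyruvate: C1V1 = C2V2 → 2.28 mM × 542 mL ÷ 233 mM = 5.304 mL
sodium citrate dihydrate: 4.97 g/L × 0.542 L = 2.694 g
xylose: 12.1 g/L × 0.542 L = 6.558 g

spectinomycin 0.623 mL; sodium hydroxide 3.714 mL; sodium pyruvate 5.304 mL; sodium citrate dihydrate 2.694 g; xylose 6.558 g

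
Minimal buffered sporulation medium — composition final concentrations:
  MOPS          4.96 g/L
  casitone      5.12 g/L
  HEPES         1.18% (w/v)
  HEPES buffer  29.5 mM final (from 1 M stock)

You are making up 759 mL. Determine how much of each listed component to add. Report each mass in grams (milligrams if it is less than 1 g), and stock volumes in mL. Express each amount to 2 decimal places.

Scale factor relative to 1 L: 0.759.
MOPS: 4.96 g/L × 0.759 L = 3.76 g
casitone: 5.12 g/L × 0.759 L = 3.89 g
HEPES: 1.18 g per 100 mL × 759 mL ÷ 100 = 8.96 g
HEPES buffer: dilute stock: 29.5 mM × 759 mL ÷ 1000 mM = 22.39 mL

MOPS 3.76 g; casitone 3.89 g; HEPES 8.96 g; HEPES buffer 22.39 mL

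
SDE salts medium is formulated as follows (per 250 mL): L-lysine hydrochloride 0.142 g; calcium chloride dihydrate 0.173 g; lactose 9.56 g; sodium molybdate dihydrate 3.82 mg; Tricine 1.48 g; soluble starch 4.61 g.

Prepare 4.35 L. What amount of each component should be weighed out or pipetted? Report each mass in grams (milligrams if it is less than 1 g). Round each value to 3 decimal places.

Ratio of target to recipe volume: 4350 / 250 = 17.4.
L-lysine hydrochloride: 0.142 g × (4350 mL / 250 mL) = 2.471 g
calcium chloride dihydrate: 0.173 g × (4350 mL / 250 mL) = 3.010 g
lactose: 9.56 g × (4350 mL / 250 mL) = 166.344 g
sodium molybdate dihydrate: 3.82 mg × (4350 mL / 250 mL) = 66.468 mg
Tricine: 1.48 g × (4350 mL / 250 mL) = 25.752 g
soluble starch: 4.61 g × (4350 mL / 250 mL) = 80.214 g

L-lysine hydrochloride 2.471 g; calcium chloride dihydrate 3.010 g; lactose 166.344 g; sodium molybdate dihydrate 66.468 mg; Tricine 25.752 g; soluble starch 80.214 g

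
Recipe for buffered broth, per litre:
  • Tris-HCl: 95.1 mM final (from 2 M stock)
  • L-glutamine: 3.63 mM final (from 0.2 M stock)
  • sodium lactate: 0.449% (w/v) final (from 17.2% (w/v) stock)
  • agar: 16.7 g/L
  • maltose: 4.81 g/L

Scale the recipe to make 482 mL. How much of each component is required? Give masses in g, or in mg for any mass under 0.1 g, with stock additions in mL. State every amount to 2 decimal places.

Tris-HCl 22.92 mL; L-glutamine 8.75 mL; sodium lactate 12.58 mL; agar 8.05 g; maltose 2.32 g

Scale factor relative to 1 L: 0.482.
Tris-HCl: C1V1 = C2V2 → 95.1 mM × 482 mL ÷ 2000 mM = 22.92 mL
L-glutamine: V = C2·V2/C1 = 3.63 mM × 482 mL ÷ 200 mM = 8.75 mL
sodium lactate: dilute stock: 0.449% ÷ 17.2% × 482 mL = 12.58 mL
agar: 16.7 g/L × 0.482 L = 8.05 g
maltose: 4.81 g/L × 0.482 L = 2.32 g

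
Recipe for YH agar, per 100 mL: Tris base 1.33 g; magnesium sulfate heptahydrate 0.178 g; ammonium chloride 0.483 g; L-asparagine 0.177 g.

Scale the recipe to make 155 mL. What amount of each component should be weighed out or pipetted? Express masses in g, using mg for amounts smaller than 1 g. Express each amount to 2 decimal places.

Tris base 2.06 g; magnesium sulfate heptahydrate 275.90 mg; ammonium chloride 748.65 mg; L-asparagine 274.35 mg

Scale factor = 155 mL / 100 mL = 1.55.
Tris base: 1.33 g × (155 mL / 100 mL) = 2.06 g
magnesium sulfate heptahydrate: 0.178 g × (155 mL / 100 mL) = 0.2759 g = 275.90 mg
ammonium chloride: 0.483 g × (155 mL / 100 mL) = 0.74865 g = 748.65 mg
L-asparagine: 0.177 g × (155 mL / 100 mL) = 0.27435 g = 274.35 mg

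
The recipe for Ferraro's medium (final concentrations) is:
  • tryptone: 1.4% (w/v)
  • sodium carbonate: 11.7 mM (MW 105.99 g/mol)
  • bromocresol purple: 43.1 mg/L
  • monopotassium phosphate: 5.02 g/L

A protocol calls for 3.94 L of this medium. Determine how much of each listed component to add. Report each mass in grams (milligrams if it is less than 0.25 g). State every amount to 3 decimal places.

tryptone 55.160 g; sodium carbonate 4.886 g; bromocresol purple 169.814 mg; monopotassium phosphate 19.779 g

Scale factor relative to 1 L: 3.94.
tryptone: 1.4% w/v = 14 g/L → 14 × 3.94 L = 55.160 g
sodium carbonate: 11.7 mmol/L × 105.99 g/mol × 3.94 L ÷ 1000 = 4.886 g
bromocresol purple: 43.1 mg/L × 3.94 L = 169.814 mg
monopotassium phosphate: 5.02 g/L × 3.94 L = 19.779 g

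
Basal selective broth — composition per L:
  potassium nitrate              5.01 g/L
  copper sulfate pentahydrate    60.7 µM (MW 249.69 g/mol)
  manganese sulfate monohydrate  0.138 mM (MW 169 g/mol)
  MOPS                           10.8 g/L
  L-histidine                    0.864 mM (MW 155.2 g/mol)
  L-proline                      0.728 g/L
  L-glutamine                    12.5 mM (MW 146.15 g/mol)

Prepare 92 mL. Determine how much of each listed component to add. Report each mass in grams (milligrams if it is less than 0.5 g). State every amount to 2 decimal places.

potassium nitrate 460.92 mg; copper sulfate pentahydrate 1.39 mg; manganese sulfate monohydrate 2.15 mg; MOPS 0.99 g; L-histidine 12.34 mg; L-proline 66.98 mg; L-glutamine 168.07 mg

Target volume = 92 mL = 0.092 L.
potassium nitrate: 5.01 g/L × 0.092 L = 0.46092 g = 460.92 mg
copper sulfate pentahydrate: 60.7 µmol/L × 249.69 g/mol × 0.092 L ÷ 1000 = 1.39 mg
manganese sulfate monohydrate: 0.138 mmol/L × 169 mg/mmol × 0.092 L = 2.15 mg
MOPS: 10.8 g/L × 0.092 L = 0.99 g
L-histidine: 0.864 mmol/L × 155.2 mg/mmol × 0.092 L = 12.34 mg
L-proline: 0.728 g/L × 0.092 L = 0.066976 g = 66.98 mg
L-glutamine: 12.5 mmol/L × 146.15 mg/mmol × 0.092 L = 168.07 mg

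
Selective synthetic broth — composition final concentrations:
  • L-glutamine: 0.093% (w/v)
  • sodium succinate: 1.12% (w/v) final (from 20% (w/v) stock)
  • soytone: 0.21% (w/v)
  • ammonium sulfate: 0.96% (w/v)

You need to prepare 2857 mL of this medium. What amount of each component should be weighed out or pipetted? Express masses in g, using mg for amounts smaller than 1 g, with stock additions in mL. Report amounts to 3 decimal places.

Scale factor relative to 1 L: 2.857.
L-glutamine: 0.093 g per 100 mL × 2857 mL ÷ 100 = 2.657 g
sodium succinate: C1V1 = C2V2 → 1.12% ÷ 20% × 2857 mL = 159.992 mL
soytone: 0.21% w/v = 2.1 g/L → 2.1 × 2.857 L = 6.000 g
ammonium sulfate: 0.96 g per 100 mL × 2857 mL ÷ 100 = 27.427 g

L-glutamine 2.657 g; sodium succinate 159.992 mL; soytone 6.000 g; ammonium sulfate 27.427 g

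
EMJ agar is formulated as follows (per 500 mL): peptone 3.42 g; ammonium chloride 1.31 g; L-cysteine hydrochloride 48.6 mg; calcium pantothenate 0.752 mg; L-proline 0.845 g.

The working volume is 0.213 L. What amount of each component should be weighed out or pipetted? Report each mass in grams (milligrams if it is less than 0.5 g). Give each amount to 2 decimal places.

peptone 1.46 g; ammonium chloride 0.56 g; L-cysteine hydrochloride 20.70 mg; calcium pantothenate 0.32 mg; L-proline 359.97 mg

Ratio of target to recipe volume: 213 / 500 = 0.426.
peptone: 3.42 g × (213 mL / 500 mL) = 1.46 g
ammonium chloride: 1.31 g × (213 mL / 500 mL) = 0.56 g
L-cysteine hydrochloride: 48.6 mg × (213 mL / 500 mL) = 20.70 mg
calcium pantothenate: 0.752 mg × (213 mL / 500 mL) = 0.32 mg
L-proline: 0.845 g × (213 mL / 500 mL) = 0.35997 g = 359.97 mg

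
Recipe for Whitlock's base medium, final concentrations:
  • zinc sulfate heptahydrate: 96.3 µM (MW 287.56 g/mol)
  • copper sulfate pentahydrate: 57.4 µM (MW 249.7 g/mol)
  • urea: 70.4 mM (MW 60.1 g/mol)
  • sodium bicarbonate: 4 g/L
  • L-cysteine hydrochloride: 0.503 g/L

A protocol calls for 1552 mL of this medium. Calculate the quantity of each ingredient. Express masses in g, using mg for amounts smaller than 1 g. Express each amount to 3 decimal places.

zinc sulfate heptahydrate 42.978 mg; copper sulfate pentahydrate 22.244 mg; urea 6.567 g; sodium bicarbonate 6.208 g; L-cysteine hydrochloride 780.656 mg

Target volume = 1552 mL = 1.552 L.
zinc sulfate heptahydrate: 96.3 µmol/L × 287.56 g/mol × 1.552 L ÷ 1000 = 42.978 mg
copper sulfate pentahydrate: 57.4 µmol/L × 249.7 g/mol × 1.552 L ÷ 1000 = 22.244 mg
urea: 70.4 mmol/L × 60.1 g/mol × 1.552 L ÷ 1000 = 6.567 g
sodium bicarbonate: 4 g/L × 1.552 L = 6.208 g
L-cysteine hydrochloride: 0.503 g/L × 1.552 L = 0.780656 g = 780.656 mg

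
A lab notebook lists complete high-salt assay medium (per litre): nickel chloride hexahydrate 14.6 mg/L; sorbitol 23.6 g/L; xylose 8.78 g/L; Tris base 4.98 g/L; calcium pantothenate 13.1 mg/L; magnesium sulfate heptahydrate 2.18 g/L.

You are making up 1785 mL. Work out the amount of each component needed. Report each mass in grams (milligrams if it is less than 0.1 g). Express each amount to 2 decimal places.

nickel chloride hexahydrate 26.06 mg; sorbitol 42.13 g; xylose 15.67 g; Tris base 8.89 g; calcium pantothenate 23.38 mg; magnesium sulfate heptahydrate 3.89 g

Target volume = 1785 mL = 1.785 L.
nickel chloride hexahydrate: 14.6 mg/L × 1.785 L = 26.06 mg
sorbitol: 23.6 g/L × 1.785 L = 42.13 g
xylose: 8.78 g/L × 1.785 L = 15.67 g
Tris base: 4.98 g/L × 1.785 L = 8.89 g
calcium pantothenate: 13.1 mg/L × 1.785 L = 23.38 mg
magnesium sulfate heptahydrate: 2.18 g/L × 1.785 L = 3.89 g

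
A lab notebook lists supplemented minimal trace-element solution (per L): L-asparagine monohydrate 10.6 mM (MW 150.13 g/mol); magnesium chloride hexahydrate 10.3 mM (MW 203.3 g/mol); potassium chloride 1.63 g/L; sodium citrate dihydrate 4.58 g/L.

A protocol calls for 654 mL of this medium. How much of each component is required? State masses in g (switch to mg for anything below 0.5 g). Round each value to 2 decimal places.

L-asparagine monohydrate 1.04 g; magnesium chloride hexahydrate 1.37 g; potassium chloride 1.07 g; sodium citrate dihydrate 3.00 g

Working volume: 654 mL = 0.654 L.
L-asparagine monohydrate: 10.6 mmol/L × 150.13 g/mol × 0.654 L ÷ 1000 = 1.04 g
magnesium chloride hexahydrate: 10.3 mmol/L × 203.3 g/mol × 0.654 L ÷ 1000 = 1.37 g
potassium chloride: 1.63 g/L × 0.654 L = 1.07 g
sodium citrate dihydrate: 4.58 g/L × 0.654 L = 3.00 g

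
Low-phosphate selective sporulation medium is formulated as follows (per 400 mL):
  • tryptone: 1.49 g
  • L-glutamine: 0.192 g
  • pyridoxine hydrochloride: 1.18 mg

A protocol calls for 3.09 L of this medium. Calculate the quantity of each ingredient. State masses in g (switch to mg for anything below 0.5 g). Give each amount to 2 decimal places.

tryptone 11.51 g; L-glutamine 1.48 g; pyridoxine hydrochloride 9.12 mg

Ratio of target to recipe volume: 3090 / 400 = 7.725.
tryptone: 1.49 g × (3090 mL / 400 mL) = 11.51 g
L-glutamine: 0.192 g × (3090 mL / 400 mL) = 1.48 g
pyridoxine hydrochloride: 1.18 mg × (3090 mL / 400 mL) = 9.12 mg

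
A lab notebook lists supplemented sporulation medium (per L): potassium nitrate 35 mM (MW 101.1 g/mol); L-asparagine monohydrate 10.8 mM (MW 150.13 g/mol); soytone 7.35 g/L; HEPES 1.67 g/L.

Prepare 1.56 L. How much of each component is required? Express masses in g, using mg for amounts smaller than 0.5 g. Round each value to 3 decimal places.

potassium nitrate 5.520 g; L-asparagine monohydrate 2.529 g; soytone 11.466 g; HEPES 2.605 g

Working volume: 1.56 L.
potassium nitrate: 35 mmol/L × 101.1 g/mol × 1.56 L ÷ 1000 = 5.520 g
L-asparagine monohydrate: 10.8 mmol/L × 150.13 g/mol × 1.56 L ÷ 1000 = 2.529 g
soytone: 7.35 g/L × 1.56 L = 11.466 g
HEPES: 1.67 g/L × 1.56 L = 2.605 g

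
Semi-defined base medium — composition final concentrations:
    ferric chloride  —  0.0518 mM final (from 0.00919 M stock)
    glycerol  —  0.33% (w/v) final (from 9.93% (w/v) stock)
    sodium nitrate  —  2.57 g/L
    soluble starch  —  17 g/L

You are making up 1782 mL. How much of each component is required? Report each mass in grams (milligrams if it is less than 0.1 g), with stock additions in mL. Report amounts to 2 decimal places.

Working volume: 1782 mL = 1.782 L.
ferric chloride: C1V1 = C2V2 → 0.0518 mM × 1782 mL ÷ 9.19 mM = 10.04 mL
glycerol: C1V1 = C2V2 → 0.33% ÷ 9.93% × 1782 mL = 59.22 mL
sodium nitrate: 2.57 g/L × 1.782 L = 4.58 g
soluble starch: 17 g/L × 1.782 L = 30.29 g

ferric chloride 10.04 mL; glycerol 59.22 mL; sodium nitrate 4.58 g; soluble starch 30.29 g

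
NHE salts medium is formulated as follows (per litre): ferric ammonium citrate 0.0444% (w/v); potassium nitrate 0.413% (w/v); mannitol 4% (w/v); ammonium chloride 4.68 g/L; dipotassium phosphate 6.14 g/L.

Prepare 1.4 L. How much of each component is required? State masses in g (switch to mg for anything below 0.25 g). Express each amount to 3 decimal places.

Scale factor relative to 1 L: 1.4.
ferric ammonium citrate: 0.0444 g per 100 mL × 1400 mL ÷ 100 = 0.622 g
potassium nitrate: 0.413% w/v = 4.13 g/L → 4.13 × 1.4 L = 5.782 g
mannitol: 4% w/v = 40 g/L → 40 × 1.4 L = 56.000 g
ammonium chloride: 4.68 g/L × 1.4 L = 6.552 g
dipotassium phosphate: 6.14 g/L × 1.4 L = 8.596 g

ferric ammonium citrate 0.622 g; potassium nitrate 5.782 g; mannitol 56.000 g; ammonium chloride 6.552 g; dipotassium phosphate 8.596 g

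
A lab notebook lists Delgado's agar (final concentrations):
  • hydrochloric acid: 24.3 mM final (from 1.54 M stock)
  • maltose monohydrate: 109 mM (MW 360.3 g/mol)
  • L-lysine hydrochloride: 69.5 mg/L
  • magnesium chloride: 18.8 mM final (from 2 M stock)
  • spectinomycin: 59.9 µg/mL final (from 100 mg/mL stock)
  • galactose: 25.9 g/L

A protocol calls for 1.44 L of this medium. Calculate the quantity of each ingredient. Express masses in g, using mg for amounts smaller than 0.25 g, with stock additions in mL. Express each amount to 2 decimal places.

hydrochloric acid 22.72 mL; maltose monohydrate 56.55 g; L-lysine hydrochloride 100.08 mg; magnesium chloride 13.54 mL; spectinomycin 0.86 mL; galactose 37.30 g

Working volume: 1.44 L.
hydrochloric acid: V = C2·V2/C1 = 24.3 mM × 1440 mL ÷ 1540 mM = 22.72 mL
maltose monohydrate: 109 mmol/L × 360.3 g/mol × 1.44 L ÷ 1000 = 56.55 g
L-lysine hydrochloride: 69.5 mg/L × 1.44 L = 100.08 mg
magnesium chloride: C1V1 = C2V2 → 18.8 mM × 1440 mL ÷ 2000 mM = 13.54 mL
spectinomycin: V = C2·V2/C1 = 59.9 µg/mL × 1440 mL ÷ 100000 µg/mL = 0.86 mL
galactose: 25.9 g/L × 1.44 L = 37.30 g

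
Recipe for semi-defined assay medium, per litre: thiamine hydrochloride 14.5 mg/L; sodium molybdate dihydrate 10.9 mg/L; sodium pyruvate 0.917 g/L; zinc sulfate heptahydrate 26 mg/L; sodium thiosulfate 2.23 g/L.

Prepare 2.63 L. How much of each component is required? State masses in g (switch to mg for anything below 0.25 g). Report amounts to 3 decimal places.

Scale factor relative to 1 L: 2.63.
thiamine hydrochloride: 14.5 mg/L × 2.63 L = 38.135 mg
sodium molybdate dihydrate: 10.9 mg/L × 2.63 L = 28.667 mg
sodium pyruvate: 0.917 g/L × 2.63 L = 2.412 g
zinc sulfate heptahydrate: 26 mg/L × 2.63 L = 68.380 mg
sodium thiosulfate: 2.23 g/L × 2.63 L = 5.865 g

thiamine hydrochloride 38.135 mg; sodium molybdate dihydrate 28.667 mg; sodium pyruvate 2.412 g; zinc sulfate heptahydrate 68.380 mg; sodium thiosulfate 5.865 g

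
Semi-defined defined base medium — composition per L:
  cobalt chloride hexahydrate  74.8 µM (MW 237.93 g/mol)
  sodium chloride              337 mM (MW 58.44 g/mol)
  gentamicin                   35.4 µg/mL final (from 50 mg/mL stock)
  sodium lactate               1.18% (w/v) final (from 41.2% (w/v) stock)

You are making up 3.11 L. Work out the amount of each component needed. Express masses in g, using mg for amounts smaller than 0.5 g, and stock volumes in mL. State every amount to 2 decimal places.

cobalt chloride hexahydrate 55.35 mg; sodium chloride 61.25 g; gentamicin 2.20 mL; sodium lactate 89.07 mL

Working volume: 3.11 L.
cobalt chloride hexahydrate: 74.8 µmol/L × 237.93 g/mol × 3.11 L ÷ 1000 = 55.35 mg
sodium chloride: 337 mmol/L × 58.44 g/mol × 3.11 L ÷ 1000 = 61.25 g
gentamicin: C1V1 = C2V2 → 35.4 µg/mL × 3110 mL ÷ 50000 µg/mL = 2.20 mL
sodium lactate: V = C2·V2/C1 = 1.18% ÷ 41.2% × 3110 mL = 89.07 mL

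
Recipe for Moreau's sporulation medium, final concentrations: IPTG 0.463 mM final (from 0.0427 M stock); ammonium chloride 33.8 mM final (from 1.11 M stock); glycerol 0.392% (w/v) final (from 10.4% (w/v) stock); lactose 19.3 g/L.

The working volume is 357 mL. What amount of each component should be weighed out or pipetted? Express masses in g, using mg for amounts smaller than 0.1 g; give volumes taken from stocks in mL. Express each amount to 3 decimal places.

IPTG 3.871 mL; ammonium chloride 10.871 mL; glycerol 13.456 mL; lactose 6.890 g

Scale factor relative to 1 L: 0.357.
IPTG: dilute stock: 0.463 mM × 357 mL ÷ 42.7 mM = 3.871 mL
ammonium chloride: dilute stock: 33.8 mM × 357 mL ÷ 1110 mM = 10.871 mL
glycerol: dilute stock: 0.392% ÷ 10.4% × 357 mL = 13.456 mL
lactose: 19.3 g/L × 0.357 L = 6.890 g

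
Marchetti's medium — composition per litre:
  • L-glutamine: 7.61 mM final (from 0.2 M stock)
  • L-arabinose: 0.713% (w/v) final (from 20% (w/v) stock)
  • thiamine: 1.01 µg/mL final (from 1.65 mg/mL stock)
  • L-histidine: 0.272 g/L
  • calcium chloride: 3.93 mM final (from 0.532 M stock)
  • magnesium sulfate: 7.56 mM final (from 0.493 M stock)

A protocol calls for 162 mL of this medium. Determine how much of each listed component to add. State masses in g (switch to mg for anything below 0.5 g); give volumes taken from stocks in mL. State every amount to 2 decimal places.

Target volume = 162 mL = 0.162 L.
L-glutamine: C1V1 = C2V2 → 7.61 mM × 162 mL ÷ 200 mM = 6.16 mL
L-arabinose: V = C2·V2/C1 = 0.713% ÷ 20% × 162 mL = 5.78 mL
thiamine: C1V1 = C2V2 → 1.01 µg/mL × 162 mL ÷ 1650 µg/mL = 0.10 mL
L-histidine: 0.272 g/L × 0.162 L = 0.044064 g = 44.06 mg
calcium chloride: dilute stock: 3.93 mM × 162 mL ÷ 532 mM = 1.20 mL
magnesium sulfate: V = C2·V2/C1 = 7.56 mM × 162 mL ÷ 493 mM = 2.48 mL

L-glutamine 6.16 mL; L-arabinose 5.78 mL; thiamine 0.10 mL; L-histidine 44.06 mg; calcium chloride 1.20 mL; magnesium sulfate 2.48 mL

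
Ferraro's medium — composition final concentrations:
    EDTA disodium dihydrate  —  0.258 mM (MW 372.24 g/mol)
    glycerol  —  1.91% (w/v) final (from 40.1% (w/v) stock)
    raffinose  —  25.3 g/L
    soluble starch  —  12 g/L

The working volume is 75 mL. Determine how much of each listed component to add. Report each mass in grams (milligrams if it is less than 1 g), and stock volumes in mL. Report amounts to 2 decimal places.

Target volume = 75 mL = 0.075 L.
EDTA disodium dihydrate: 0.258 mmol/L × 372.24 mg/mmol × 0.075 L = 7.20 mg
glycerol: V = C2·V2/C1 = 1.91% ÷ 40.1% × 75 mL = 3.57 mL
raffinose: 25.3 g/L × 0.075 L = 1.90 g
soluble starch: 12 g/L × 0.075 L = 0.9 g = 900.00 mg

EDTA disodium dihydrate 7.20 mg; glycerol 3.57 mL; raffinose 1.90 g; soluble starch 900.00 mg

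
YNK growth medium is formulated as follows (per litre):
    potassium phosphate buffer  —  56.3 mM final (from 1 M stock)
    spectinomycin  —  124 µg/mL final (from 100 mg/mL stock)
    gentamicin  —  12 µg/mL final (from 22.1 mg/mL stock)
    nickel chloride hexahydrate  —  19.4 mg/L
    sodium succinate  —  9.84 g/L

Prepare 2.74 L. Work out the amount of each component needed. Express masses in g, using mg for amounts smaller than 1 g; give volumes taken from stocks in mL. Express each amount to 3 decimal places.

Working volume: 2.74 L.
potassium phosphate buffer: C1V1 = C2V2 → 56.3 mM × 2740 mL ÷ 1000 mM = 154.262 mL
spectinomycin: V = C2·V2/C1 = 124 µg/mL × 2740 mL ÷ 100000 µg/mL = 3.398 mL
gentamicin: V = C2·V2/C1 = 12 µg/mL × 2740 mL ÷ 22100 µg/mL = 1.488 mL
nickel chloride hexahydrate: 19.4 mg/L × 2.74 L = 53.156 mg
sodium succinate: 9.84 g/L × 2.74 L = 26.962 g

potassium phosphate buffer 154.262 mL; spectinomycin 3.398 mL; gentamicin 1.488 mL; nickel chloride hexahydrate 53.156 mg; sodium succinate 26.962 g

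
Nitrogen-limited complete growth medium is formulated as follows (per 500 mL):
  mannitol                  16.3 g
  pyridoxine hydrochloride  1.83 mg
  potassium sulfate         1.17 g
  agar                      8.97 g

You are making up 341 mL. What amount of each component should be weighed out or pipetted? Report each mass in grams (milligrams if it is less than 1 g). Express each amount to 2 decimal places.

Scale factor = 341 mL / 500 mL = 0.682.
mannitol: 16.3 g × (341 mL / 500 mL) = 11.12 g
pyridoxine hydrochloride: 1.83 mg × (341 mL / 500 mL) = 1.25 mg
potassium sulfate: 1.17 g × (341 mL / 500 mL) = 0.79794 g = 797.94 mg
agar: 8.97 g × (341 mL / 500 mL) = 6.12 g

mannitol 11.12 g; pyridoxine hydrochloride 1.25 mg; potassium sulfate 797.94 mg; agar 6.12 g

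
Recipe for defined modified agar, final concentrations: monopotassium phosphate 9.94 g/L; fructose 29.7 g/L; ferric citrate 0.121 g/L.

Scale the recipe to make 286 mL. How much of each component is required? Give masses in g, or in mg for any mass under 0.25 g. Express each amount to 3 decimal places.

monopotassium phosphate 2.843 g; fructose 8.494 g; ferric citrate 34.606 mg

Scale factor relative to 1 L: 0.286.
monopotassium phosphate: 9.94 g/L × 0.286 L = 2.843 g
fructose: 29.7 g/L × 0.286 L = 8.494 g
ferric citrate: 0.121 g/L × 0.286 L = 0.034606 g = 34.606 mg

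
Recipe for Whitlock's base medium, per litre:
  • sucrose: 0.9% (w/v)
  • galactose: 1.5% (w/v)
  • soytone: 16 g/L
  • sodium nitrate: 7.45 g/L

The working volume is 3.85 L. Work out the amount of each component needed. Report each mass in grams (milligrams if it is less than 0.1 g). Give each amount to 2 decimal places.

Scale factor relative to 1 L: 3.85.
sucrose: 0.9% w/v = 9 g/L → 9 × 3.85 L = 34.65 g
galactose: 1.5% w/v = 15 g/L → 15 × 3.85 L = 57.75 g
soytone: 16 g/L × 3.85 L = 61.60 g
sodium nitrate: 7.45 g/L × 3.85 L = 28.68 g

sucrose 34.65 g; galactose 57.75 g; soytone 61.60 g; sodium nitrate 28.68 g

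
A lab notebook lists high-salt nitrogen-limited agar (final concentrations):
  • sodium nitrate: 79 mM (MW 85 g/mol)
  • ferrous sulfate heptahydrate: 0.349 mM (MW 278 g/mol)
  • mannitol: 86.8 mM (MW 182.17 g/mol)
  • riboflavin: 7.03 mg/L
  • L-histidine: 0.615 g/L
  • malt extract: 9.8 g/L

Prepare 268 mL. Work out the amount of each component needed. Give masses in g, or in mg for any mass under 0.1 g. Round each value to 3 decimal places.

Scale factor relative to 1 L: 0.268.
sodium nitrate: 79 mmol/L × 85 g/mol × 0.268 L ÷ 1000 = 1.800 g
ferrous sulfate heptahydrate: 0.349 mmol/L × 278 mg/mmol × 0.268 L = 26.002 mg
mannitol: 86.8 mmol/L × 182.17 g/mol × 0.268 L ÷ 1000 = 4.238 g
riboflavin: 7.03 mg/L × 0.268 L = 1.884 mg
L-histidine: 0.615 g/L × 0.268 L = 0.165 g
malt extract: 9.8 g/L × 0.268 L = 2.626 g

sodium nitrate 1.800 g; ferrous sulfate heptahydrate 26.002 mg; mannitol 4.238 g; riboflavin 1.884 mg; L-histidine 0.165 g; malt extract 2.626 g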